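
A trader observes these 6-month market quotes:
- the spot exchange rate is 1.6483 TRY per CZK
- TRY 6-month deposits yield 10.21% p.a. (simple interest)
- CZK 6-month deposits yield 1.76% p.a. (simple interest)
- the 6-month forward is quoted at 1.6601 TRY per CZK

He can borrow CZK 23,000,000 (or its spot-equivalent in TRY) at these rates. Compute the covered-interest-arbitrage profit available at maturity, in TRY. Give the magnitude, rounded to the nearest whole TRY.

TRY 1,327,947

T = 6/12 years.
Route A — deposit CZK, sell forward: 23,000,000 × 1.008800 × 1.6601 = TRY 38,518,304.24.
Route B — convert at spot, deposit TRY: 23,000,000 × 1.6483 × 1.051050 = TRY 39,846,251.45.
The quoted forward undervalues CZK, so borrow CZK, convert to TRY at spot, deposit the TRY at 10.21%, and buy CZK forward at 1.6601 to cover the loan.
The gap between the two covered legs is TRY 1,327,947.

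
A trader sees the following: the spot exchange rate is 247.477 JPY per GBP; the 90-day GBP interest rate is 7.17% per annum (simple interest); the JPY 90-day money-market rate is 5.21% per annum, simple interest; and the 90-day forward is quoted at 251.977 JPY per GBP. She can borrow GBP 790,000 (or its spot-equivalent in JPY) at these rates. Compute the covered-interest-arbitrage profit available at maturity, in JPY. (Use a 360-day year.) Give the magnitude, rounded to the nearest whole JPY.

JPY 4,576,707

T = 90/360 years.
Keep in GBP, deliver into the forward: 790,000·1.017925·251.977 = JPY 202,630,013.30.
Swap to JPY now, deposit: 790,000·247.477·1.013025 = JPY 198,053,306.46.
The quoted forward overvalues GBP, so borrow JPY, buy GBP at spot, deposit the GBP at 7.17%, and sell the proceeds forward at 251.977.
Arbitrage profit = |202,630,013.30 − 198,053,306.46| = JPY 4,576,707.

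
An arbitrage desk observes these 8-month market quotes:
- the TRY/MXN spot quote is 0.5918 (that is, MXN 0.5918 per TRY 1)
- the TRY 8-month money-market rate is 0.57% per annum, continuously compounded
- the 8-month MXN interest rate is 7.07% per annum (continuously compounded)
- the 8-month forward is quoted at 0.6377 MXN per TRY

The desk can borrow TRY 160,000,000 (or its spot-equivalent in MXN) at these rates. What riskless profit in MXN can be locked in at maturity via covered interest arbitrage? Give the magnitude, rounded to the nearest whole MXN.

T = 8/12 years.
Route A — deposit TRY, sell forward: 160,000,000 × 1.00380722915 × 0.6377 = MXN 102,420,459.20.
Route B — convert at spot, deposit MXN: 160,000,000 × 0.5918 × 1.048261768 = MXN 99,257,810.29.
The quoted forward overvalues TRY, so borrow MXN, buy TRY at spot, deposit the TRY at 0.57%, and sell the proceeds forward at 0.6377.
Arbitrage profit = |102,420,459.20 − 99,257,810.29| = MXN 3,162,649.

MXN 3,162,649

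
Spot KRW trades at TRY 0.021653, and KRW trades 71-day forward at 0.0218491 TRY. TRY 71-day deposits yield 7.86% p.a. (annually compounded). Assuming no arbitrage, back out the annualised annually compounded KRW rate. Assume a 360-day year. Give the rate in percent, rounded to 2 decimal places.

3.04%

T = 71/360 years.
By CIP, F/S equals the TRY-to-KRW growth ratio: 0.0218491/0.021653 = 1.0090565.
TRY growth factor: (1 + 0.0786)^(71/360) = 1.0150345.
So the KRW growth factor = 1.0059243.
r = 1.0059243^(360/71) − 1 = 0.030403 → 3.04%.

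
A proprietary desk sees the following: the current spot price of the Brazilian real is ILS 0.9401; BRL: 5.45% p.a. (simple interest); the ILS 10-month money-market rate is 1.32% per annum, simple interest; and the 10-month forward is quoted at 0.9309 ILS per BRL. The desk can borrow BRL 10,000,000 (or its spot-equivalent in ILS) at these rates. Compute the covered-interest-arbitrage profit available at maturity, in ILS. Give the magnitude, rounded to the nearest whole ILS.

ILS 227,373

T = 10/12 years.
Invest the BRL and cover forward: 10,000,000 × 1.045416667 × 0.9309 = ILS 9,731,783.75.
Convert at spot and invest in ILS: 10,000,000 × 0.9401 × 1.011000 = ILS 9,504,411.00.
The quoted forward overvalues BRL, so borrow ILS, buy BRL at spot, deposit the BRL at 5.45%, and sell the proceeds forward at 0.9309.
Arbitrage profit = |9,731,783.75 − 9,504,411.00| = ILS 227,373.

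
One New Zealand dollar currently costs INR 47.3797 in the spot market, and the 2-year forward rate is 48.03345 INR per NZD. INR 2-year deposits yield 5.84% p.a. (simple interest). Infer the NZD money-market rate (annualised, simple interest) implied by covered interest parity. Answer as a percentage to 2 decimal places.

5.08%

T = 2 years.
CIP gives F = S · g_INR/g_NZD, so g_INR/g_NZD = 48.03345/47.3797 = 1.0137981.
INR growth factor: 1 + 0.0584×2 = 1.116800.
So the NZD growth factor = 1.101600.
(1.101600 − 1)/T = 0.050800, i.e. 5.08%.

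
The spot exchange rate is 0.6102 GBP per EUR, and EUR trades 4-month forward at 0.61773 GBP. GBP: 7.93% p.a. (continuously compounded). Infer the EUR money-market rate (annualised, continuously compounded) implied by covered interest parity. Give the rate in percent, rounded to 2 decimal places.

T = 4/12 years.
By CIP, F/S equals the GBP-to-EUR growth ratio: 0.61773/0.6102 = 1.0123402.
GBP growth factor: e^(0.0793×4/12) = 1.0267858.
Hence g_EUR = 1.0142695.
Take logs: ln 1.0142695 / (4/12) = 0.042506, so 4.25%.

4.25%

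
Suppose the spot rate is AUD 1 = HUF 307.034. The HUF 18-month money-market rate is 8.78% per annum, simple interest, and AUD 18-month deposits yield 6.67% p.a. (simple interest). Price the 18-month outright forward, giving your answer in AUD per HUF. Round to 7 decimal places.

T = 18/12 years.
HUF accumulates by 1 + 0.0878×18/12 = 1.131700.
AUD accumulates by 1 + 0.0667×18/12 = 1.100050.
Forward (HUF per AUD) = 307.034 × 1.131700 / 1.100050 = 315.8678.
Invert for AUD per HUF: 1 / 315.8678 = 0.0031659.

0.0031659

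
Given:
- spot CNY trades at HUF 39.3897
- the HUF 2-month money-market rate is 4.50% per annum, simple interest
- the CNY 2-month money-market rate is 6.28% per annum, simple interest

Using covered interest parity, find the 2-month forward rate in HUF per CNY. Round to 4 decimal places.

39.2741

T = 2/12 years.
HUF growth factor: 1 + 0.0450×2/12 = 1.007500.
Growth of 1 CNY over T: 1 + 0.0628×2/12 = 1.01046667.
Forward (HUF per CNY) = 39.3897 × 1.007500 / 1.01046667 = 39.274054.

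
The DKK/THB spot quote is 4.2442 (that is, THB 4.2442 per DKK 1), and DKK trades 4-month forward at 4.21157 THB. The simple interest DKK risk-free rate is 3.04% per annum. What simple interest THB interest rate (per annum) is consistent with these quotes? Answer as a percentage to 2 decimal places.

T = 4/12 years.
By CIP, F/S equals the THB-to-DKK growth ratio: 4.21157/4.2442 = 0.9923119.
The DKK side grows by 1 + 0.0304×4/12 = 1.0101333.
Hence g_THB = 1.0023673.
(1.0023673 − 1)/T = 0.007102, i.e. 0.71%.

0.71%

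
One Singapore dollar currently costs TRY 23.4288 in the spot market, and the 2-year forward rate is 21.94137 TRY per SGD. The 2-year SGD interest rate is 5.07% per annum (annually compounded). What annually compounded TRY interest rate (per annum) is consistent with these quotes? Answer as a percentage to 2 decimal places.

T = 2 years.
By CIP, F/S equals the TRY-to-SGD growth ratio: 21.94137/23.4288 = 0.9365128.
The SGD side grows by (1 + 0.0507)^2 = 1.1039705.
Hence g_TRY = 1.0338825.
r = 1.0338825^(1/2) − 1 = 0.016800 → 1.68%.

1.68%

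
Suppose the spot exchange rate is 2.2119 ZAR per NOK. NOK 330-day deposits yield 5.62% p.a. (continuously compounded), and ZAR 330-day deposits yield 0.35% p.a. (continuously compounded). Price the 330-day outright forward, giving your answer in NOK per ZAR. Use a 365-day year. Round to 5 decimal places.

T = 330/365 years.
Growth of 1 ZAR over T: e^(0.0035×330/365) = 1.0031694.
NOK accumulates by e^(0.0562×330/365) = 1.052124.
Forward (ZAR per NOK) = 2.2119 × 1.0031694 / 1.052124 = 2.108982.
Quoted the other way: 1/2.108982 = 0.47416 NOK per ZAR.

0.47416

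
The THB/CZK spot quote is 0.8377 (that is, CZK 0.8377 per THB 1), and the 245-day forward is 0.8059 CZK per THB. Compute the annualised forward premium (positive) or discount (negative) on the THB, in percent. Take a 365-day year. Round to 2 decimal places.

T = 245/365 years.
THB trades forward at -3.79611% vs spot over the period.
Annualise by dividing by T: -0.0379611 / (245/365) = -0.056554 → -5.66%.

-5.66%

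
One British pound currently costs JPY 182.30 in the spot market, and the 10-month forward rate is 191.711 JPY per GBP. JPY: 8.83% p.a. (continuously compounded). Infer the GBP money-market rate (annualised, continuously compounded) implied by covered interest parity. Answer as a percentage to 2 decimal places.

2.79%

T = 10/12 years.
CIP gives F = S · g_JPY/g_GBP, so g_JPY/g_GBP = 191.711/182.3 = 1.0516237.
The JPY side grows by e^(0.0883×10/12) = 1.0763582.
That pins the GBP growth at 1.0235203.
r = ln(1.0235203)/(10/12) = 0.027898 → 2.79%.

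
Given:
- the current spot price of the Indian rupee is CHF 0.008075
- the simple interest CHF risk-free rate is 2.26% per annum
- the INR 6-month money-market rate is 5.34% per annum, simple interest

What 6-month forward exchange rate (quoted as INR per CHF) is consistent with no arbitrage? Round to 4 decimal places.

T = 6/12 years.
CHF accumulates by 1 + 0.0226×6/12 = 1.011300.
INR growth factor: 1 + 0.0534×6/12 = 1.026700.
CIP: F = S · (grow CHF)/(grow INR) = 0.008075 × 1.011300/1.026700 = 0.00795387893 CHF per INR.
Invert for INR per CHF: 1 / 0.00795387893 = 125.7248.

125.7248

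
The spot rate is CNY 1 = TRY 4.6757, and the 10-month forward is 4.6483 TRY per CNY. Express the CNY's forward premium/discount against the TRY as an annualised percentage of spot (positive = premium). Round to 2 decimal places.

T = 10/12 years.
(F − S)/S = (4.6483 − 4.6757)/4.6757 = -0.0058601.
Per annum: -0.0058601 / (10/12) = -0.007032 = -0.70%.

-0.70%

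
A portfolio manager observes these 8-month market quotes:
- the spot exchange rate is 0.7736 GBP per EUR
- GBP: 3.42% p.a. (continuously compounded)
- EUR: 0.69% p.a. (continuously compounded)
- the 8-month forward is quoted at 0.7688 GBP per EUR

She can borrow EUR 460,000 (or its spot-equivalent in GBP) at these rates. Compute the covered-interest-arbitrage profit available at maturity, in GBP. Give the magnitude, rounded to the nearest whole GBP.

GBP 8,784

T = 8/12 years.
Route A — deposit EUR, sell forward: 460,000 × 1.0046106 × 0.7688 = GBP 355,278.53.
Route B — convert at spot, deposit GBP: 460,000 × 0.7736 × 1.02306191 = GBP 364,062.72.
The quoted forward undervalues EUR, so borrow EUR, convert to GBP at spot, deposit the GBP at 3.42%, and buy EUR forward at 0.7688 to cover the loan.
Arbitrage profit = |355,278.53 − 364,062.72| = GBP 8,784.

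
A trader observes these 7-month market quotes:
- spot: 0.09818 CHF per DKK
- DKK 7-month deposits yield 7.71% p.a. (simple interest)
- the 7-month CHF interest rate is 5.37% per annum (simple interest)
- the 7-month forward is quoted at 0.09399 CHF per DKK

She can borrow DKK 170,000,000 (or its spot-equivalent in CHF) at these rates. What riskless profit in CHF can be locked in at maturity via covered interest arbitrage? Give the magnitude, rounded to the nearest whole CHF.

T = 7/12 years.
Invest the DKK and cover forward: 170,000,000 × 1.044975 × 0.09399 = CHF 16,696,924.04.
Convert at spot and invest in CHF: 170,000,000 × 0.09818 × 1.031325 = CHF 17,213,433.05.
The quoted forward undervalues DKK, so borrow DKK, convert to CHF at spot, deposit the CHF at 5.37%, and buy DKK forward at 0.09399 to cover the loan.
The gap between the two covered legs is CHF 516,509.

CHF 516,509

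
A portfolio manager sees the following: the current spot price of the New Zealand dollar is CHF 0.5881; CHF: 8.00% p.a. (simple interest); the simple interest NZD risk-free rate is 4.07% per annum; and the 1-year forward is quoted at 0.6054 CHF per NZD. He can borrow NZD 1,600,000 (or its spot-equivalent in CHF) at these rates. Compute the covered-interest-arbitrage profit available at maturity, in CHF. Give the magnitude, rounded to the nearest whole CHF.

CHF 8,173

T = 1 year.
Keep in NZD, deliver into the forward: 1,600,000·1.040700·0.6054 = CHF 1,008,063.65.
Swap to CHF now, deposit: 1,600,000·0.5881·1.080000 = CHF 1,016,236.80.
The quoted forward undervalues NZD, so borrow NZD, convert to CHF at spot, deposit the CHF at 8.00%, and buy NZD forward at 0.6054 to cover the loan.
The gap between the two covered legs is CHF 8,173.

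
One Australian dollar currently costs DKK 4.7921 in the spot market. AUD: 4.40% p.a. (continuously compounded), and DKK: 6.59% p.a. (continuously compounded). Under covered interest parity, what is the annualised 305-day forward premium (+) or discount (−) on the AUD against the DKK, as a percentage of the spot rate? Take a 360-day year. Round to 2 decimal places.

T = 305/360 years.
CIP forward (DKK per AUD) = 4.7921 × 1.057420/1.0379813 = 4.8818436.
Annualised premium = (F − S)/S × (1/T) = (4.8818436 − 4.7921)/4.7921 ÷ (305/360) = 2.21%.

+2.21%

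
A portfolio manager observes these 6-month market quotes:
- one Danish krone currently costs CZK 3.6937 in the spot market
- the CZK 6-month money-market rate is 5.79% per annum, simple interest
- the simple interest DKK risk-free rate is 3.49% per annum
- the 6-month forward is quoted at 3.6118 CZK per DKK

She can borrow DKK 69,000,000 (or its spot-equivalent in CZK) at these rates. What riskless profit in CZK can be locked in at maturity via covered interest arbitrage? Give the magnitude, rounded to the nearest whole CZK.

T = 6/12 years.
Keep in DKK, deliver into the forward: 69,000,000·1.017450·3.6118 = CZK 253,562,987.79.
Swap to CZK now, deposit: 69,000,000·3.6937·1.028950 = CZK 262,243,650.44.
The quoted forward undervalues DKK, so borrow DKK, convert to CZK at spot, deposit the CZK at 5.79%, and buy DKK forward at 3.6118 to cover the loan.
Profit = 262,243,650.44 − 253,562,987.79 = CZK 8,680,663.

CZK 8,680,663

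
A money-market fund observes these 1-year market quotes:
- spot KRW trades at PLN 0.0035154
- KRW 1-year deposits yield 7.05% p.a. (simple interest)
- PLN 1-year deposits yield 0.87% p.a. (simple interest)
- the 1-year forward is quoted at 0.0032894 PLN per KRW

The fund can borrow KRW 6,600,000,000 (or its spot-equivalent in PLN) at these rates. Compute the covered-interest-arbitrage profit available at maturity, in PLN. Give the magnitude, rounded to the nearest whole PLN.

T = 1 year.
Route A — deposit KRW, sell forward: 6,600,000,000 × 1.070500 × 0.0032894 = PLN 23,240,597.82.
Route B — convert at spot, deposit PLN: 6,600,000,000 × 0.0035154 × 1.008700 = PLN 23,403,494.27.
The quoted forward undervalues KRW, so borrow KRW, convert to PLN at spot, deposit the PLN at 0.87%, and buy KRW forward at 0.0032894 to cover the loan.
Arbitrage profit = |23,240,597.82 − 23,403,494.27| = PLN 162,896.

PLN 162,896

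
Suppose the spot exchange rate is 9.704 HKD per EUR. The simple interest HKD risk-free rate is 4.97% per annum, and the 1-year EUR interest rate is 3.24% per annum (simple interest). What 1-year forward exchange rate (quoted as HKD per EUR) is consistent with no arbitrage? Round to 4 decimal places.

9.8666

T = 1 year.
HKD accumulates by 1 + 0.0497×1 = 1.049700.
Growth of 1 EUR over T: 1 + 0.0324×1 = 1.032400.
Forward (HKD per EUR) = 9.704 × 1.049700 / 1.032400 = 9.866611.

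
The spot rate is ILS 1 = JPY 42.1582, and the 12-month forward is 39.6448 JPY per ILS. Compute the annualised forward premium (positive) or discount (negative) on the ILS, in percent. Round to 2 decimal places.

T = 1 year.
Period premium: (39.6448 − 42.1582)/42.1582 = -0.0596183.
×(1/T) gives -5.96% p.a.

-5.96%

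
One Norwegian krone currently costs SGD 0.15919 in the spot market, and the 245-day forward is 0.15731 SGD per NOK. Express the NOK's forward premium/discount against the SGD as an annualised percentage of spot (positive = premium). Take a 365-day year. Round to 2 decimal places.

-1.76%

T = 245/365 years.
Period premium: (0.15731 − 0.15919)/0.15919 = -0.0118098.
×(1/T) gives -1.76% p.a.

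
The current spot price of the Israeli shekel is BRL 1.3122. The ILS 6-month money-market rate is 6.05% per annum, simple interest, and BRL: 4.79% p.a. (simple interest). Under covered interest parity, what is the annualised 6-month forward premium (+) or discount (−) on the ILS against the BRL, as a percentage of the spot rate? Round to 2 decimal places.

T = 6/12 years.
No-arbitrage forward: 1.3122 × 1.023950 / 1.030250 = 1.3041759 BRL/ILS.
Annualised premium = (F − S)/S × (1/T) = (1.3041759 − 1.3122)/1.3122 ÷ (6/12) = -1.22%.

-1.22%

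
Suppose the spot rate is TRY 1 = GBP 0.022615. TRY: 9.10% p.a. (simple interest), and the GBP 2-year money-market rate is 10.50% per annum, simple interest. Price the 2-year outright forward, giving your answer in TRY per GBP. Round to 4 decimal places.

T = 2 years.
GBP accumulates by 1 + 0.1050×2 = 1.210000.
Growth of 1 TRY over T: 1 + 0.0910×2 = 1.182000.
CIP: F = S · (grow GBP)/(grow TRY) = 0.022615 × 1.210000/1.182000 = 0.023150719 GBP per TRY.
Invert for TRY per GBP: 1 / 0.023150719 = 43.1952.

43.1952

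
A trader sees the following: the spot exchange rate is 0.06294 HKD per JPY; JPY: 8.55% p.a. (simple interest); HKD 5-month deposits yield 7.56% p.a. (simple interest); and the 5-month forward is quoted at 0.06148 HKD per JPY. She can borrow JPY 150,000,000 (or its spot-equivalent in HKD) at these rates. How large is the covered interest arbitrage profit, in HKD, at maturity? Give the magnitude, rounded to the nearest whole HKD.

T = 5/12 years.
Route A — deposit JPY, sell forward: 150,000,000 × 1.035625 × 0.06148 = HKD 9,550,533.75.
Route B — convert at spot, deposit HKD: 150,000,000 × 0.06294 × 1.031500 = HKD 9,738,391.50.
The quoted forward undervalues JPY, so borrow JPY, convert to HKD at spot, deposit the HKD at 7.56%, and buy JPY forward at 0.06148 to cover the loan.
The gap between the two covered legs is HKD 187,858.

HKD 187,858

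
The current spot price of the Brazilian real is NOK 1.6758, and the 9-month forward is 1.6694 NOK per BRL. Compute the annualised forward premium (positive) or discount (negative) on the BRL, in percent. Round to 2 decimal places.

-0.51%

T = 9/12 years.
Period premium: (1.6694 − 1.6758)/1.6758 = -0.0038191.
×(1/T) gives -0.51% p.a.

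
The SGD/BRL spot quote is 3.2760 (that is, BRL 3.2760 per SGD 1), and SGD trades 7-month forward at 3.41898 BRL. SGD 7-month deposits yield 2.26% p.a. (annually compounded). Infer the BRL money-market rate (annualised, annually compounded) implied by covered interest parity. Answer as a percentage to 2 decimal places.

10.03%

T = 7/12 years.
CIP gives F = S · g_BRL/g_SGD, so g_BRL/g_SGD = 3.41898/3.276 = 1.0436447.
SGD growth factor: (1 + 0.0226)^(7/12) = 1.0131219.
That pins the BRL growth at 1.0573393.
Annualise: 1.0573393^(12/7) − 1 = 0.100298 = 10.03%.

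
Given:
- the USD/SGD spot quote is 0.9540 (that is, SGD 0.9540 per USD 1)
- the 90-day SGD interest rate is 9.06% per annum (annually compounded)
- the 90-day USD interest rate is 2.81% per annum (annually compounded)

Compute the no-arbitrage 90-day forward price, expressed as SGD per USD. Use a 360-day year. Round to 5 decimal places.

T = 90/360 years.
SGD accumulates by (1 + 0.0906)^(90/360) = 1.0219188.
Growth of 1 USD over T: (1 + 0.0281)^(90/360) = 1.0069522.
So F = 0.954 × 1.0219188 / 1.0069522 = 0.9681796 (SGD/USD).

0.96818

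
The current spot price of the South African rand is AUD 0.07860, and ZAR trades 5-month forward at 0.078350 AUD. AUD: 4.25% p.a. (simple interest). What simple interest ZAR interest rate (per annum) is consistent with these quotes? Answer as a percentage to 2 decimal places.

5.03%

T = 5/12 years.
By CIP, F/S equals the AUD-to-ZAR growth ratio: 0.07835/0.0786 = 0.9968193.
The AUD side grows by 1 + 0.0425×5/12 = 1.0177083.
Hence g_ZAR = 1.0209557.
r = (1.0209557 − 1)/(5/12) = 0.050294 → 5.03%.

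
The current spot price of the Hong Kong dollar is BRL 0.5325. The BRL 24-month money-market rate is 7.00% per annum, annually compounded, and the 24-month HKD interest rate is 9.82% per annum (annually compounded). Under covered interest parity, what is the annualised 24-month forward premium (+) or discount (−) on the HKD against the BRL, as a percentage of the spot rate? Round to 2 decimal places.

T = 2 years.
F = S · g_BRL/g_HKD = 0.5325 × 1.144900/1.2060432 = 0.5055037.
Annualised premium = (F − S)/S × (1/T) = (0.5055037 − 0.5325)/0.5325 ÷ 2 = -2.53%.

-2.53%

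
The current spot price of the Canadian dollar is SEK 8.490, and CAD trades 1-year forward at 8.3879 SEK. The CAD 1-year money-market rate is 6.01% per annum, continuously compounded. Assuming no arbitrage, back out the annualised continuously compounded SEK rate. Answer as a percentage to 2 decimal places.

4.80%

T = 1 year.
CIP gives F = S · g_SEK/g_CAD, so g_SEK/g_CAD = 8.3879/8.49 = 0.9879741.
CAD growth factor: e^(0.0601×1) = 1.0619427.
Hence g_SEK = 1.0491719.
r = ln(1.0491719)/1 = 0.048001 → 4.80%.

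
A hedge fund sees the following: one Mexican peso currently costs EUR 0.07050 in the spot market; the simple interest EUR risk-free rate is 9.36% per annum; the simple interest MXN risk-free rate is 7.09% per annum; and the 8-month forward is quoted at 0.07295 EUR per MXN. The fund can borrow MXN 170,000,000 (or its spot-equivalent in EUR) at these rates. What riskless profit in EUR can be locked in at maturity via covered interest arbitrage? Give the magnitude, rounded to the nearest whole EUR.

T = 8/12 years.
Invest the MXN and cover forward: 170,000,000 × 1.0472666667 × 0.07295 = EUR 12,987,677.57.
Convert at spot and invest in EUR: 170,000,000 × 0.07050 × 1.062400 = EUR 12,732,864.00.
The quoted forward overvalues MXN, so borrow EUR, buy MXN at spot, deposit the MXN at 7.09%, and sell the proceeds forward at 0.07295.
Profit = 12,987,677.57 − 12,732,864.00 = EUR 254,814.

EUR 254,814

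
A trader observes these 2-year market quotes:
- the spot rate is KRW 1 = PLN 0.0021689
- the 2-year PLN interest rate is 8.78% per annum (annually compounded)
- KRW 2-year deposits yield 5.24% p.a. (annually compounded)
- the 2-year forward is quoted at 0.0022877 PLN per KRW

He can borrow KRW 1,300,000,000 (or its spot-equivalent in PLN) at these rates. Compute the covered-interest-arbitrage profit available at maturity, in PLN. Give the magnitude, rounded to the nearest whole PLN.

T = 2 years.
Route A — deposit KRW, sell forward: 1,300,000,000 × 1.10754576 × 0.0022877 = PLN 3,293,852.17.
Route B — convert at spot, deposit PLN: 1,300,000,000 × 0.0021689 × 1.18330884 = PLN 3,336,422.11.
The quoted forward undervalues KRW, so borrow KRW, convert to PLN at spot, deposit the PLN at 8.78%, and buy KRW forward at 0.0022877 to cover the loan.
The gap between the two covered legs is PLN 42,570.

PLN 42,570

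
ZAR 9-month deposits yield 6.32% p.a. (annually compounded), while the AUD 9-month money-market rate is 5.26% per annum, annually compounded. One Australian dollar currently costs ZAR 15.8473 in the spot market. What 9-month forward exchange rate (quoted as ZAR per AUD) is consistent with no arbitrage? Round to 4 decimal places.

15.9668

T = 9/12 years.
Growth of 1 ZAR over T: (1 + 0.0632)^(9/12) = 1.04703506.
AUD growth factor: (1 + 0.0526)^(9/12) = 1.03919614.
So F = 15.8473 × 1.04703506 / 1.03919614 = 15.966840 (ZAR/AUD).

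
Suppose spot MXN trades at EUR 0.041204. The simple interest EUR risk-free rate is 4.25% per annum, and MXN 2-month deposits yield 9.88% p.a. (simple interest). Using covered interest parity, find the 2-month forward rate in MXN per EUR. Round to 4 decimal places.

T = 2/12 years.
Growth of 1 EUR over T: 1 + 0.0425×2/12 = 1.00708333.
MXN growth factor: 1 + 0.0988×2/12 = 1.01646667.
Forward (EUR per MXN) = 0.041204 × 1.00708333 / 1.01646667 = 0.040823632.
Invert for MXN per EUR: 1 / 0.040823632 = 24.4956.

24.4956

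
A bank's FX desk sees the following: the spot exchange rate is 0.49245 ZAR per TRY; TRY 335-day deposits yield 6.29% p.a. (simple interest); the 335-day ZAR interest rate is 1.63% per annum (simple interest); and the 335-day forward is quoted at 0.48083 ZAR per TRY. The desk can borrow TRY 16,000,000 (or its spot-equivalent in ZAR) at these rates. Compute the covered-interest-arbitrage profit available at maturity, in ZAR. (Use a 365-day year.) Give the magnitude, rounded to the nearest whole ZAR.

T = 335/365 years.
Route A — deposit TRY, sell forward: 16,000,000 × 1.057730137 × 0.48083 = ZAR 8,137,414.11.
Route B — convert at spot, deposit ZAR: 16,000,000 × 0.49245 × 1.014960274 = ZAR 7,997,074.99.
The quoted forward overvalues TRY, so borrow ZAR, buy TRY at spot, deposit the TRY at 6.29%, and sell the proceeds forward at 0.48083.
Profit = 8,137,414.11 − 7,997,074.99 = ZAR 140,339.

ZAR 140,339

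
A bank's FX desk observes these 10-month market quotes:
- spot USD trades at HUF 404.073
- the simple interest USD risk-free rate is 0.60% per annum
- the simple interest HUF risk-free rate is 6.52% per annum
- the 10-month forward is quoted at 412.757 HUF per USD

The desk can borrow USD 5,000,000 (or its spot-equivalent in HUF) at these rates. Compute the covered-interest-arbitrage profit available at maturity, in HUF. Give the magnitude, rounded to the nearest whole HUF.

T = 10/12 years.
Keep in USD, deliver into the forward: 5,000,000·1.005000·412.757 = HUF 2,074,103,925.00.
Swap to HUF now, deposit: 5,000,000·404.073·1.054333333333 = HUF 2,130,138,165.00.
The quoted forward undervalues USD, so borrow USD, convert to HUF at spot, deposit the HUF at 6.52%, and buy USD forward at 412.757 to cover the loan.
Arbitrage profit = |2,074,103,925.00 − 2,130,138,165.00| = HUF 56,034,240.

HUF 56,034,240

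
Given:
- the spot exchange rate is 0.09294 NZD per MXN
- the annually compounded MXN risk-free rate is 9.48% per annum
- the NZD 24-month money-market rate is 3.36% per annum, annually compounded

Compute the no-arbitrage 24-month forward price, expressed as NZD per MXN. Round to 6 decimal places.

T = 2 years.
NZD growth factor: (1 + 0.0336)^2 = 1.068329.
MXN accumulates by (1 + 0.0948)^2 = 1.198587.
Forward (NZD per MXN) = 0.09294 × 1.068329 / 1.198587 = 0.08283962.

0.082840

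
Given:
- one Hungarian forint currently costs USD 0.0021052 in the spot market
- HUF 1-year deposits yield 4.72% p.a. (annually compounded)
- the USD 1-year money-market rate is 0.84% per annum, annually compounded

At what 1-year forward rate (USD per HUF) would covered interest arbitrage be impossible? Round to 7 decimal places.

T = 1 year.
USD growth factor: (1 + 0.0084)^1 = 1.008400.
HUF accumulates by (1 + 0.0472)^1 = 1.047200.
Forward (USD per HUF) = 0.0021052 × 1.008400 / 1.047200 = 0.002027200.

0.0020272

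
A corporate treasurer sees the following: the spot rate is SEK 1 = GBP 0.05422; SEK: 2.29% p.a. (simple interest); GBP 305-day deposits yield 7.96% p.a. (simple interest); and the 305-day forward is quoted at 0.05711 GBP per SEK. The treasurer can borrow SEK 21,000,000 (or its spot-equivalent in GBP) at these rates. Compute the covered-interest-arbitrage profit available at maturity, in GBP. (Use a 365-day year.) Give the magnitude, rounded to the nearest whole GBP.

T = 305/365 years.
Invest the SEK and cover forward: 21,000,000 × 1.019135616 × 0.05711 = GBP 1,222,259.54.
Convert at spot and invest in GBP: 21,000,000 × 0.05422 × 1.066515068 = GBP 1,214,355.39.
The quoted forward overvalues SEK, so borrow GBP, buy SEK at spot, deposit the SEK at 2.29%, and sell the proceeds forward at 0.05711.
The gap between the two covered legs is GBP 7,904.

GBP 7,904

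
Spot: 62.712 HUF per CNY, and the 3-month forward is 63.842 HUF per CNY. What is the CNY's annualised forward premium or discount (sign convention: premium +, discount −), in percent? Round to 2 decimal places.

T = 3/12 years.
CNY trades forward at +1.80189% vs spot over the period.
Annualise by dividing by T: 0.0180189 / (3/12) = 0.072076 → 7.21%.

+7.21%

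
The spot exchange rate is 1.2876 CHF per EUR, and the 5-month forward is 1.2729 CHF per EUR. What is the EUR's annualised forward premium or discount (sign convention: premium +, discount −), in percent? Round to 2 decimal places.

-2.74%

T = 5/12 years.
(F − S)/S = (1.2729 − 1.2876)/1.2876 = -0.0114166.
×(1/T) gives -2.74% p.a.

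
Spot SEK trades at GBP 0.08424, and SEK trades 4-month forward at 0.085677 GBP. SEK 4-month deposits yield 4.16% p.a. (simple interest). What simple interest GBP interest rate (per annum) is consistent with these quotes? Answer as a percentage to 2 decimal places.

9.35%

T = 4/12 years.
F/S = 0.085677/0.08424 = 1.0170584 = (growth of GBP) / (growth of SEK).
SEK growth factor: 1 + 0.0416×4/12 = 1.0138667.
That pins the GBP growth at 1.0311616.
r = (1.0311616 − 1)/(4/12) = 0.093485 → 9.35%.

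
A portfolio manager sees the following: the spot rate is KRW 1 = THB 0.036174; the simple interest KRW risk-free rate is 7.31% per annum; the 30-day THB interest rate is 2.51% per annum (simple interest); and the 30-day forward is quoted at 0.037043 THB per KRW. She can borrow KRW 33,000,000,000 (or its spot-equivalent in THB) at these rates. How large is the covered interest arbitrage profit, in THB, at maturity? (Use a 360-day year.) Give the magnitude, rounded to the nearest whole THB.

THB 33,626,659

T = 30/360 years.
Keep in KRW, deliver into the forward: 33,000,000,000·1.006091666667·0.037043 = THB 1,229,865,569.08.
Swap to THB now, deposit: 33,000,000,000·0.036174·1.002091666667 = THB 1,196,238,910.35.
The quoted forward overvalues KRW, so borrow THB, buy KRW at spot, deposit the KRW at 7.31%, and sell the proceeds forward at 0.037043.
The gap between the two covered legs is THB 33,626,659.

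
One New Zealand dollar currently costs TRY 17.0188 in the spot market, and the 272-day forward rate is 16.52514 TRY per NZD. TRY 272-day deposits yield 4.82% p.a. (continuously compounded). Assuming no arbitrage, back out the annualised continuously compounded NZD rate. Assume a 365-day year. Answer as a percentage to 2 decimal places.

T = 272/365 years.
By CIP, F/S equals the TRY-to-NZD growth ratio: 16.52514/17.0188 = 0.9709933.
The TRY side grows by e^(0.0482×272/365) = 1.0365718.
So the NZD growth factor = 1.0675375.
r = ln(1.0675375)/(272/365) = 0.087700 → 8.77%.

8.77%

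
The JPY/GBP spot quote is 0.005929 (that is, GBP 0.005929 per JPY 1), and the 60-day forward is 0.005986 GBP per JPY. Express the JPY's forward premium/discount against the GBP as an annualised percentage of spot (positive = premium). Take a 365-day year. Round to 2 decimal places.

+5.85%

T = 60/365 years.
(F − S)/S = (0.005986 − 0.005929)/0.005929 = 0.0096138.
Per annum: 0.0096138 / (60/365) = 0.058484 = 5.85%.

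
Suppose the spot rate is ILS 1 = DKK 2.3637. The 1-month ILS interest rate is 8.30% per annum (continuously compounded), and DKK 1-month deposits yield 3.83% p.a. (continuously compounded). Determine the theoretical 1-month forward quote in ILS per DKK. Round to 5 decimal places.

T = 1/12 years.
DKK growth factor: e^(0.0383×1/12) = 1.0031968.
Growth of 1 ILS over T: e^(0.0830×1/12) = 1.0069406.
So F = 2.3637 × 1.0031968 / 1.0069406 = 2.354912 (DKK/ILS).
Invert for ILS per DKK: 1 / 2.354912 = 0.42464.

0.42464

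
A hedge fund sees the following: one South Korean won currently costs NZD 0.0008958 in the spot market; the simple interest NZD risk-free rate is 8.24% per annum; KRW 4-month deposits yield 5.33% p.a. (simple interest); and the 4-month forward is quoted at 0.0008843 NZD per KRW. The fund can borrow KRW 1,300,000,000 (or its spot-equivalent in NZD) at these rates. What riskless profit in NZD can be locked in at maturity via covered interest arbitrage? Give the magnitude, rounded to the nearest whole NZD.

T = 4/12 years.
Keep in KRW, deliver into the forward: 1,300,000,000·1.017766667·0.0008843 = NZD 1,170,014.38.
Swap to NZD now, deposit: 1,300,000,000·0.0008958·1.027466667 = NZD 1,196,526.03.
The quoted forward undervalues KRW, so borrow KRW, convert to NZD at spot, deposit the NZD at 8.24%, and buy KRW forward at 0.0008843 to cover the loan.
Profit = 1,196,526.03 − 1,170,014.38 = NZD 26,512.

NZD 26,512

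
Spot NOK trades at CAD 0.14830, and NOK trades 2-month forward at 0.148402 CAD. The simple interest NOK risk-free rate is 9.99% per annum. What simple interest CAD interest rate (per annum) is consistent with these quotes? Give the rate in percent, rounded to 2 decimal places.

10.41%

T = 2/12 years.
By CIP, F/S equals the CAD-to-NOK growth ratio: 0.148402/0.1483 = 1.0006878.
NOK growth factor: 1 + 0.0999×2/12 = 1.016650.
Hence g_CAD = 1.0173493.
r = (1.0173493 − 1)/(2/12) = 0.104096 → 10.41%.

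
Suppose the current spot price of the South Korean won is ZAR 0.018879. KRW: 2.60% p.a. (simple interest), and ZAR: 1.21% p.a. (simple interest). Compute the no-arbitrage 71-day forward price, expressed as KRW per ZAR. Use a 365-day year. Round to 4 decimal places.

53.1118

T = 71/365 years.
ZAR growth factor: 1 + 0.0121×71/365 = 1.0023537.
Growth of 1 KRW over T: 1 + 0.0260×71/365 = 1.00505753.
Forward (ZAR per KRW) = 0.018879 × 1.0023537 / 1.00505753 = 0.018828211.
Invert for KRW per ZAR: 1 / 0.018828211 = 53.1118.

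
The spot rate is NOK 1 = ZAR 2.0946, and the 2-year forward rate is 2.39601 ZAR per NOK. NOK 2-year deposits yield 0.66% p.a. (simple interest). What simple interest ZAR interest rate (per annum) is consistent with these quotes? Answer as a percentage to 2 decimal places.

7.95%

T = 2 years.
F/S = 2.39601/2.0946 = 1.1438986 = (growth of ZAR) / (growth of NOK).
The NOK side grows by 1 + 0.0066×2 = 1.013200.
That pins the ZAR growth at 1.1589981.
(1.1589981 − 1)/T = 0.079499, i.e. 7.95%.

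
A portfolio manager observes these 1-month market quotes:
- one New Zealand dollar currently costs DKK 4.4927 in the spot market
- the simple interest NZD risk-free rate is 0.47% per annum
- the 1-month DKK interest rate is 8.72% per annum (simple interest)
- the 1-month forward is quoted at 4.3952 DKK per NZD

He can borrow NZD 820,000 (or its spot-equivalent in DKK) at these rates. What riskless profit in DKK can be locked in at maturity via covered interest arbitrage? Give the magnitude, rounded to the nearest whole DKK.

T = 1/12 years.
Keep in NZD, deliver into the forward: 820,000·1.000391667·4.3952 = DKK 3,605,475.59.
Swap to DKK now, deposit: 820,000·4.4927·1.007266667 = DKK 3,710,784.50.
The quoted forward undervalues NZD, so borrow NZD, convert to DKK at spot, deposit the DKK at 8.72%, and buy NZD forward at 4.3952 to cover the loan.
Arbitrage profit = |3,605,475.59 − 3,710,784.50| = DKK 105,309.

DKK 105,309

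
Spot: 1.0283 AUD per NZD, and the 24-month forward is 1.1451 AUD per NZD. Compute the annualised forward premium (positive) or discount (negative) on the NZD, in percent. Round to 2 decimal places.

+5.68%

T = 2 years.
Period premium: (1.1451 − 1.0283)/1.0283 = 0.1135855.
Annualise by dividing by T: 0.1135855 / 2 = 0.056793 → 5.68%.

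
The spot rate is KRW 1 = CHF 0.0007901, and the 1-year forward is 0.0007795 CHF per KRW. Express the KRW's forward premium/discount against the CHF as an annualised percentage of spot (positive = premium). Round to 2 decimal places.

-1.34%

T = 1 year.
(F − S)/S = (0.0007795 − 0.0007901)/0.0007901 = -0.0134160.
Per annum: -0.0134160 / 1 = -0.013416 = -1.34%.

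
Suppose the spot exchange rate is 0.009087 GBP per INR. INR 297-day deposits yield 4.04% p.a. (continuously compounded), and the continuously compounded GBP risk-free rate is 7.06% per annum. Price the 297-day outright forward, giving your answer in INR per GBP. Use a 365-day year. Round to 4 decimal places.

107.3760

T = 297/365 years.
GBP accumulates by e^(0.0706×297/365) = 1.059129266.
INR accumulates by e^(0.0404×297/365) = 1.033419726.
So F = 0.009087 × 1.059129266 / 1.033419726 = 0.00931306748 (GBP/INR).
Invert for INR per GBP: 1 / 0.00931306748 = 107.3760.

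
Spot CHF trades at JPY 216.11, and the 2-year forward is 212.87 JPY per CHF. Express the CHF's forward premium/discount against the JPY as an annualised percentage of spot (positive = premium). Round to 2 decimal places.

T = 2 years.
(F − S)/S = (212.87 − 216.11)/216.11 = -0.0149924.
×(1/T) gives -0.75% p.a.

-0.75%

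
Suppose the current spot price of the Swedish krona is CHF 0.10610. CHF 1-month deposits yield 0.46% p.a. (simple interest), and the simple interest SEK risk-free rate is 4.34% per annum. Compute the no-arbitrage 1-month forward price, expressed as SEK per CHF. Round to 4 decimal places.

T = 1/12 years.
Growth of 1 CHF over T: 1 + 0.0046×1/12 = 1.0003833.
SEK accumulates by 1 + 0.0434×1/12 = 1.0036167.
So F = 0.1061 × 1.0003833 / 1.0036167 = 0.1057582 (CHF/SEK).
Quoted the other way: 1/0.1057582 = 9.4555 SEK per CHF.

9.4555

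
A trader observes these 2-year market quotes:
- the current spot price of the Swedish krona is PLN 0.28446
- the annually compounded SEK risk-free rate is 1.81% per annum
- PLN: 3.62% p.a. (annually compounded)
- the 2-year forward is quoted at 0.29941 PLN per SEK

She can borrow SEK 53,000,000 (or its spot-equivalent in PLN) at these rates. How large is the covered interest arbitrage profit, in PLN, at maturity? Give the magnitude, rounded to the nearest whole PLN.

T = 2 years.
Invest the SEK and cover forward: 53,000,000 × 1.03652761 × 0.29941 = PLN 16,448,376.78.
Convert at spot and invest in PLN: 53,000,000 × 0.28446 × 1.07371044 = PLN 16,187,666.60.
The quoted forward overvalues SEK, so borrow PLN, buy SEK at spot, deposit the SEK at 1.81%, and sell the proceeds forward at 0.29941.
Profit = 16,448,376.78 − 16,187,666.60 = PLN 260,710.

PLN 260,710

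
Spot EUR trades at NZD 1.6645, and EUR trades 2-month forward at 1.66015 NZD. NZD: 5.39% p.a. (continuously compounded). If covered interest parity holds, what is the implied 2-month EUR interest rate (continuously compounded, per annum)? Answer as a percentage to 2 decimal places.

6.96%

T = 2/12 years.
CIP gives F = S · g_NZD/g_EUR, so g_NZD/g_EUR = 1.66015/1.6645 = 0.9973866.
The NZD side grows by e^(0.0539×2/12) = 1.0090238.
Hence g_EUR = 1.0116677.
r = ln(1.0116677)/(2/12) = 0.069601 → 6.96%.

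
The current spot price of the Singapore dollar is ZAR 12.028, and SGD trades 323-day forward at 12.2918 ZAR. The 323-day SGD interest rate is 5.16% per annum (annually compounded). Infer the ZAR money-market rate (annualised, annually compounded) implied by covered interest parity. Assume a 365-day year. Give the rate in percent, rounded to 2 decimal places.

7.77%

T = 323/365 years.
CIP gives F = S · g_ZAR/g_SGD, so g_ZAR/g_SGD = 12.2918/12.028 = 1.0219322.
SGD growth factor: (1 + 0.0516)^(323/365) = 1.0455294.
Hence g_ZAR = 1.0684602.
Annualise: 1.0684602^(365/323) − 1 = 0.077700 = 7.77%.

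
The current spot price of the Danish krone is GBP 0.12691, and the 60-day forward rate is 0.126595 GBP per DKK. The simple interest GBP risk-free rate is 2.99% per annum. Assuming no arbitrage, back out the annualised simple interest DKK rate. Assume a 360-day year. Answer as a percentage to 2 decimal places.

T = 60/360 years.
By CIP, F/S equals the GBP-to-DKK growth ratio: 0.126595/0.12691 = 0.9975179.
GBP growth factor: 1 + 0.0299×60/360 = 1.0049833.
That pins the DKK growth at 1.007484.
r = (1.007484 − 1)/(60/360) = 0.044904 → 4.49%.

4.49%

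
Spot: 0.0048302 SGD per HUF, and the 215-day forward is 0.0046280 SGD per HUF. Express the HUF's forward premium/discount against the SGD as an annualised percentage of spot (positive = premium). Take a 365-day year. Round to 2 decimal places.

-7.11%

T = 215/365 years.
Period premium: (0.0046280 − 0.0048302)/0.0048302 = -0.0418616.
×(1/T) gives -7.11% p.a.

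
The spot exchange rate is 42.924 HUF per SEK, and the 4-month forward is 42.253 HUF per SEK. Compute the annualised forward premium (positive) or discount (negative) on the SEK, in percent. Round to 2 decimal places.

T = 4/12 years.
SEK trades forward at -1.56323% vs spot over the period.
Per annum: -0.0156323 / (4/12) = -0.046897 = -4.69%.

-4.69%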